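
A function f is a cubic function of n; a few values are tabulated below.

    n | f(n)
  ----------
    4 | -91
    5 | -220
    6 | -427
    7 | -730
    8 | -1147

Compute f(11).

-3262

First differences: -129, -207, -303, -417. Second differences: -78, -96, -114. Third differences: -18, -18.
Level-3 differences are constant, so f has degree 3.
Fitting a degree-3 polynomial gives f(n) = -3n³ + 6n² + 5.
Then f(11) = -3262.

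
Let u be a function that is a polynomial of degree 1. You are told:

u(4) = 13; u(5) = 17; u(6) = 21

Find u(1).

First differences: 4, 4.
Level-1 differences are constant, so u has degree 1.
Fitting a degree-1 polynomial gives u(x) = 4x - 3.
Then u(1) = 1.

1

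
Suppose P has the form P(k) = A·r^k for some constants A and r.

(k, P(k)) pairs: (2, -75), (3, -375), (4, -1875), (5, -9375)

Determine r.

Consecutive ratio: -375/(-75) = 5, and -1875/(-375) = 5, so r = 5.
Then A·5^2 = -75 gives A = -3, and P(k) = -3·5^k.

5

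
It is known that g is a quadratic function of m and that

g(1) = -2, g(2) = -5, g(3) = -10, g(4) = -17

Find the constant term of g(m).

First differences: -3, -5, -7. Second differences: -2, -2.
Level-2 differences are constant, so g has degree 2.
Fitting a degree-2 polynomial gives g(m) = -m² - 1.
The constant term is g(0) = -1.

-1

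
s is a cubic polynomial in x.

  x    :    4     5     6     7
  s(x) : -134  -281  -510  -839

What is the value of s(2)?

-14

Write s(x) = ax³ + bx² + cx + d; the 4 given values yield a linear system in the 4 coefficients.
Solving, s(x) = -3x³ + 4x² - 6.
Then s(2) = -14.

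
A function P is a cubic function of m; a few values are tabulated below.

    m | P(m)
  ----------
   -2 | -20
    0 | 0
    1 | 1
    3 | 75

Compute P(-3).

Write P(m) = am³ + bm² + cm + d; the 4 given values yield a linear system in the 4 coefficients.
Solving, P(m) = 3m³ - 2m.
Then P(-3) = -75.

-75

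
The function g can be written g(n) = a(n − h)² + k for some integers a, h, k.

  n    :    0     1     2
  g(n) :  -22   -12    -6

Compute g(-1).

-36

First differences 10, 6; second difference -4 = 2a, so a = -2.
Expanding, the n-coefficient is −2ah = 4h; matching it to the data gives h = 3, and then k = -4.
So g(n) = -2(n − 3)² − 4.
g(-1) = -2·(-4)² − 4 = -36.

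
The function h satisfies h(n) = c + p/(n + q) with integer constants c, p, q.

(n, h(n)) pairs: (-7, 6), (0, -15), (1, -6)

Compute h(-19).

(h(n) − c)(n + q) = p for each data point; the three points give a linear system in c and q, then p follows.
Solving: c = 3, q = 1, p = -18, so h(n) = 3 − 18/(n + 1).
Then h(-19) = 3 − 18/(-18) = 4.

4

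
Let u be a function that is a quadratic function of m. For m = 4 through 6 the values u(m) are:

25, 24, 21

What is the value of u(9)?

0

Write u(m) = am² + bm + c; the 3 given values yield a linear system in the 3 coefficients.
Solving, u(m) = -m² + 8m + 9.
Then u(9) = 0.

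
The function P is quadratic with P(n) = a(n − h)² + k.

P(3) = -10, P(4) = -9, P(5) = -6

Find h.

First differences 1, 3; second difference 2 = 2a, so a = 1.
Expanding, the n-coefficient is −2ah = -2h; matching it to the data gives h = 3, and then k = -10.
So P(n) = 1(n − 3)² − 10.
Hence h = 3.

3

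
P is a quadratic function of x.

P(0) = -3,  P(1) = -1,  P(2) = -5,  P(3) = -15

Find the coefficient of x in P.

Write P(x) = ax² + bx + c; the 4 given values yield a linear system in the 3 coefficients.
Solving, P(x) = -3x² + 5x - 3.
The coefficient of x is 5.

5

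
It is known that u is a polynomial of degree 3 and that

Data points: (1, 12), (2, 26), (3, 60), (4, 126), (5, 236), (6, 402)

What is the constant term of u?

6

First differences: 14, 34, 66, 110, 166. Second differences: 20, 32, 44, 56. Third differences: 12, 12, 12.
Level-3 differences are constant, so u has degree 3.
Fitting a degree-3 polynomial gives u(n) = 2n³ - 2n² + 6n + 6.
The constant term is u(0) = 6.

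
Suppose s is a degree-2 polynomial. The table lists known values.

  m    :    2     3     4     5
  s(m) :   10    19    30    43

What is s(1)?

First differences: 9, 11, 13. Second differences: 2, 2.
Level-2 differences are constant, so s has degree 2.
Fitting a degree-2 polynomial gives s(m) = m² + 4m - 2.
Then s(1) = 3.

3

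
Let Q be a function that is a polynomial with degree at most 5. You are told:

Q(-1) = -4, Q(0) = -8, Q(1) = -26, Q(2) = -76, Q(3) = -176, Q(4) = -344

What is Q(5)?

Write Q(n) = an^5 + bn^4 + cn³ + dn² + en + p; the 6 given values yield a linear system in the 6 coefficients.
Solving, the top 2 coefficients vanish, and Q(n) = -3n³ - 7n² - 8n - 8.
Then Q(5) = -598.

-598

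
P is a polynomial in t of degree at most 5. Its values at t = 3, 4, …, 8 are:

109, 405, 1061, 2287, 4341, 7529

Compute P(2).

Write P(t) = at^5 + bt^4 + ct³ + dt² + et + p; the 6 given values yield a linear system in the 6 coefficients.
Solving, the leading coefficient vanishes, and P(t) = 2t^4 - t³ - 2t² - 3t + 1.
Then P(2) = 11.

11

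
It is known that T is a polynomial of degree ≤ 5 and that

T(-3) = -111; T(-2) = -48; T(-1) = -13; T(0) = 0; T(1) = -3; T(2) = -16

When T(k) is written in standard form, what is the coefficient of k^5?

0

Write T(k) = ak^5 + bk^4 + ck³ + dk² + ek + p; the 6 given values yield a linear system in the 6 coefficients.
Solving, the top 2 coefficients vanish, and T(k) = k³ - 8k² + 4k.
The coefficient of k^5 is 0.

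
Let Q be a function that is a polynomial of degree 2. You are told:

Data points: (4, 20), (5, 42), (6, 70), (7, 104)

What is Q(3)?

First differences: 22, 28, 34. Second differences: 6, 6.
Level-2 differences are constant, so Q has degree 2.
Fitting a degree-2 polynomial gives Q(x) = 3x² - 5x - 8.
Then Q(3) = 4.

4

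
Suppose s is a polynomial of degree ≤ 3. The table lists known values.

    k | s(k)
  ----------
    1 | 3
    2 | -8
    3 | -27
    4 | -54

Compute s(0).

Write s(k) = ak³ + bk² + ck + d; the 4 given values yield a linear system in the 4 coefficients.
Solving, the leading coefficient vanishes, and s(k) = -4k² + k + 6.
Then s(0) = 6.

6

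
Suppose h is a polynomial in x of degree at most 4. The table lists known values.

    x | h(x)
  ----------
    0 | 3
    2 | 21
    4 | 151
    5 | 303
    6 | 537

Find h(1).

Write h(x) = ax^4 + bx³ + cx² + dx + e; the 5 given values yield a linear system in the 5 coefficients.
Solving, the leading coefficient vanishes, and h(x) = 3x³ - 4x² + 5x + 3.
Then h(1) = 7.

7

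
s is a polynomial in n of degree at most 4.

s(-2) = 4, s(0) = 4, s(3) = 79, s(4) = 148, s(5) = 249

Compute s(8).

Write s(n) = an^4 + bn³ + cn² + dn + e; the 5 given values yield a linear system in the 5 coefficients.
Solving, the leading coefficient vanishes, and s(n) = n³ + 4n² + 4n + 4.
Then s(8) = 804.

804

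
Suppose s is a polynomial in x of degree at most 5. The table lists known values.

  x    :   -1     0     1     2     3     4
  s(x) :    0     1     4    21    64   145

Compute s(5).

276

Write s(x) = ax^5 + bx^4 + cx³ + dx² + ex + p; the 6 given values yield a linear system in the 6 coefficients.
Solving, the top 2 coefficients vanish, and s(x) = 2x³ + x² + 1.
Then s(5) = 276.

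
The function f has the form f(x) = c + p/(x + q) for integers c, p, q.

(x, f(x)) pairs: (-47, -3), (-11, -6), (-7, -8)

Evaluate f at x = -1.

-26

(f(x) − c)(x + q) = p for each data point; the three points give a linear system in c and q, then p follows.
Solving: c = -2, q = -1, p = 48, so f(x) = -2 + 48/(x − 1).
Then f(-1) = -2 + 48/(-2) = -26.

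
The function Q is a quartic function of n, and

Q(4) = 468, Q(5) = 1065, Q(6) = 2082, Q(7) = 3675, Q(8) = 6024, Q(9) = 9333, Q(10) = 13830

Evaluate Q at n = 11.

First differences: 597, 1017, 1593, 2349, 3309, 4497. Second differences: 420, 576, 756, 960, 1188. Third differences: 156, 180, 204, 228. Fourth differences: 24, 24, 24.
Level-4 differences are constant, so Q has degree 4.
Extending the table by one column gives the next first difference 5937, so Q(11) = 13830 + 5937 = 19767.

19767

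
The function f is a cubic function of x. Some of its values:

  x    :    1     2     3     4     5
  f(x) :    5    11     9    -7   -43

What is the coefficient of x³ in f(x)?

-1

First differences: 6, -2, -16, -36. Second differences: -8, -14, -20. Third differences: -6, -6.
Level-3 differences are constant, so f has degree 3.
Fitting a degree-3 polynomial gives f(x) = -x³ + 2x² + 7x - 3.
The coefficient of x³ is -1.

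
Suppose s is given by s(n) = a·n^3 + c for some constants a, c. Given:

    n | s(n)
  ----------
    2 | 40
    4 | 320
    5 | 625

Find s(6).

From s(2) = 40 and s(4) = 320: 8a + c = 40 and 64a + c = 320.
Subtracting: 56a = 280, so a = 5; then c = 40 − 5·8 = 0.
So s(n) = 5n³ + 0, and s(6) = 1080.

1080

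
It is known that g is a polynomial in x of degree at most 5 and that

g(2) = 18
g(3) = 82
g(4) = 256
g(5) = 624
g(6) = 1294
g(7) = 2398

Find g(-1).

6

First differences: 64, 174, 368, 670, 1104. Second differences: 110, 194, 302, 434. Third differences: 84, 108, 132. Fourth differences: 24, 24.
Level-4 differences are constant, so g has degree 4.
Fitting a degree-4 polynomial gives g(x) = x^4 - x + 4.
Then g(-1) = 6.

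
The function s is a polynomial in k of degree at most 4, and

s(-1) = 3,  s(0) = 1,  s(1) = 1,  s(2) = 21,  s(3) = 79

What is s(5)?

First differences: -2, 0, 20, 58. Second differences: 2, 20, 38. Third differences: 18, 18.
Level-3 differences are constant, so s has degree 3.
Fitting a degree-3 polynomial gives s(k) = 3k³ + k² - 4k + 1.
Then s(5) = 381.

381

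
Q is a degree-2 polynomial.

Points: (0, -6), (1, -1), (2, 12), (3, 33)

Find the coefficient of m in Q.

1

First differences: 5, 13, 21. Second differences: 8, 8.
Level-2 differences are constant, so Q has degree 2.
Fitting a degree-2 polynomial gives Q(m) = 4m² + m - 6.
The coefficient of m is 1.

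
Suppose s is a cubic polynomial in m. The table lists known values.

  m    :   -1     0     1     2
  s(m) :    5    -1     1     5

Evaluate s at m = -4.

131

Write s(m) = am³ + bm² + cm + d; the 4 given values yield a linear system in the 4 coefficients.
Solving, s(m) = -m³ + 4m² - m - 1.
Then s(-4) = 131.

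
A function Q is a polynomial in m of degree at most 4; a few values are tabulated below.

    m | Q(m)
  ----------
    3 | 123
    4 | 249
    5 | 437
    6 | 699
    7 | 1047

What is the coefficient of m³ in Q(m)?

2

First differences: 126, 188, 262, 348. Second differences: 62, 74, 86. Third differences: 12, 12.
Level-3 differences are constant, so Q has degree 3.
Fitting a degree-3 polynomial gives Q(m) = 2m³ + 7m² + 3m - 3.
The coefficient of m³ is 2.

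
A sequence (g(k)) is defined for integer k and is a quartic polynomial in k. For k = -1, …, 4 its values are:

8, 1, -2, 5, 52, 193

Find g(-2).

37

Write g(k) = ak^4 + bk³ + ck² + dk + e; the 6 given values yield a linear system in the 5 coefficients.
Solving, g(k) = k^4 - k³ + k² - 4k + 1.
Then g(-2) = 37.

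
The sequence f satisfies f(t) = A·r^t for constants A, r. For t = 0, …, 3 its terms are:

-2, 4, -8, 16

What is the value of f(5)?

64

Consecutive ratio: 4/(-2) = -2, and -8/4 = -2, so r = -2.
Then A·(-2)^0 = -2 gives A = -2, and f(t) = -2·(-2)^t.
f(5) = -2·(-2)^5 = 64.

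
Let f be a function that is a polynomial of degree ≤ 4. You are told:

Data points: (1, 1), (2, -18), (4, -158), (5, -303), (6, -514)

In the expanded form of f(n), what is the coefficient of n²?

Write f(n) = an^4 + bn³ + cn² + dn + e; the 5 given values yield a linear system in the 5 coefficients.
Solving, the leading coefficient vanishes, and f(n) = -2n³ - 3n² + 4n + 2.
The coefficient of n² is -3.

-3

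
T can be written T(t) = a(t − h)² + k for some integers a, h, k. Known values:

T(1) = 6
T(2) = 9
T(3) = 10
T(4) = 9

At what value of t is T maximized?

3

First differences 3, 1, -1; second difference -2 = 2a, so a = -1.
Expanding, the t-coefficient is −2ah = 2h; matching it to the data gives h = 3, and then k = 10.
So T(t) = -1(t − 3)² + 10.
Hence h = 3.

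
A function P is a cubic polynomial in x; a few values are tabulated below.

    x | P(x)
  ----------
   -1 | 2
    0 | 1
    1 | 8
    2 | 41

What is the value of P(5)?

476

Write P(x) = ax³ + bx² + cx + d; the 4 given values yield a linear system in the 4 coefficients.
Solving, P(x) = 3x³ + 4x² + 1.
Then P(5) = 476.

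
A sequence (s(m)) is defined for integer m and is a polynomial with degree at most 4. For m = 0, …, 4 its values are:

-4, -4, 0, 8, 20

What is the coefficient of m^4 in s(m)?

Write s(m) = am^4 + bm³ + cm² + dm + e; the 5 given values yield a linear system in the 5 coefficients.
Solving, the top 2 coefficients vanish, and s(m) = 2m² - 2m - 4.
The coefficient of m^4 is 0.

0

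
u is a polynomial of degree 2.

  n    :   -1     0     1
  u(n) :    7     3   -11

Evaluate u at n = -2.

1

Write u(n) = an² + bn + c; the 3 given values yield a linear system in the 3 coefficients.
Solving, u(n) = -5n² - 9n + 3.
Then u(-2) = 1.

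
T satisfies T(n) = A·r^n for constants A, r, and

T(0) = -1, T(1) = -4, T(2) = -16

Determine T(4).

Consecutive ratio: -4/(-1) = 4, and -16/(-4) = 4, so r = 4.
Then A·4^0 = -1 gives A = -1, and T(n) = -1·4^n.
T(4) = -1·4^4 = -256.

-256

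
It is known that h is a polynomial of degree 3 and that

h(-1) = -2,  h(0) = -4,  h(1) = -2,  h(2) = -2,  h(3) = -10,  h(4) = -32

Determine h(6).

First differences: -2, 2, 0, -8, -22. Second differences: 4, -2, -8, -14. Third differences: -6, -6, -6.
Level-3 differences are constant, so h has degree 3.
Fitting a degree-3 polynomial gives h(m) = -m³ + 2m² + m - 4.
Then h(6) = -142.

-142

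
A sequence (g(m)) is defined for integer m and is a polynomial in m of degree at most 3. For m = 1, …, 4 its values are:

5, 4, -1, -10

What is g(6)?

-40

First differences: -1, -5, -9. Second differences: -4, -4.
Level-2 differences are constant, so g has degree 2.
Fitting a degree-2 polynomial gives g(m) = -2m² + 5m + 2.
Then g(6) = -40.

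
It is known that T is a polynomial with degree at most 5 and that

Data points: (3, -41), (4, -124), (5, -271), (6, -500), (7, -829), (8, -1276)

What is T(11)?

-3505

First differences: -83, -147, -229, -329, -447. Second differences: -64, -82, -100, -118. Third differences: -18, -18, -18.
Level-3 differences are constant, so T has degree 3.
Fitting a degree-3 polynomial gives T(x) = -3x³ + 4x² + 4.
Then T(11) = -3505.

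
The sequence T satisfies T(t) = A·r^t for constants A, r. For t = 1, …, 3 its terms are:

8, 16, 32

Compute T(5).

128

Consecutive ratio: 16/8 = 2, and 32/16 = 2, so r = 2.
Then A·2^1 = 8 gives A = 4, and T(t) = 4·2^t.
T(5) = 4·2^5 = 128.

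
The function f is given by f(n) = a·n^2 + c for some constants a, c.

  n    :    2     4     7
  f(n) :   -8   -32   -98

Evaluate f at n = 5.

From f(2) = -8 and f(4) = -32: 4a + c = -8 and 16a + c = -32.
Subtracting: 12a = -24, so a = -2; then c = -8 − (-2)·4 = 0.
So f(n) = -2n² + 0, and f(5) = -50.

-50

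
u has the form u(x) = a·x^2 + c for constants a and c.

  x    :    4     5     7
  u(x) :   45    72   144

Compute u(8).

From u(4) = 45 and u(5) = 72: 16a + c = 45 and 25a + c = 72.
Subtracting: 9a = 27, so a = 3; then c = 45 − 3·16 = -3.
So u(x) = 3x² − 3, and u(8) = 189.

189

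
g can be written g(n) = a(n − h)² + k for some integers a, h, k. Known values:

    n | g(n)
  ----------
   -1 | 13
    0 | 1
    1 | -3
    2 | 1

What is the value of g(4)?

33

First differences -12, -4, 4; second difference 8 = 2a, so a = 4.
Expanding, the n-coefficient is −2ah = -8h; matching it to the data gives h = 1, and then k = -3.
So g(n) = 4(n − 1)² − 3.
g(4) = 4·3² − 3 = 33.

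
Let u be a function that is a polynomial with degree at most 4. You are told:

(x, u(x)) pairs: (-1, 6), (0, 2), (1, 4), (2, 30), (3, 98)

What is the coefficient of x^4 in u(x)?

Write u(x) = ax^4 + bx³ + cx² + dx + e; the 5 given values yield a linear system in the 5 coefficients.
Solving, the leading coefficient vanishes, and u(x) = 3x³ + 3x² - 4x + 2.
The coefficient of x^4 is 0.

0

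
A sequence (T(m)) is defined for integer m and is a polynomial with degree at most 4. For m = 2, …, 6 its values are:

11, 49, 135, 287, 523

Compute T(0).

7

First differences: 38, 86, 152, 236. Second differences: 48, 66, 84. Third differences: 18, 18.
Level-3 differences are constant, so T has degree 3.
Fitting a degree-3 polynomial gives T(m) = 3m³ - 3m² - 4m + 7.
Then T(0) = 7.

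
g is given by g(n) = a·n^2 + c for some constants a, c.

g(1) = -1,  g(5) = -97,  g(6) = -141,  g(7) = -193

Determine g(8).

-253

From g(1) = -1 and g(5) = -97: 1a + c = -1 and 25a + c = -97.
Subtracting: 24a = -96, so a = -4; then c = -1 − (-4)·1 = 3.
So g(n) = -4n² + 3, and g(8) = -253.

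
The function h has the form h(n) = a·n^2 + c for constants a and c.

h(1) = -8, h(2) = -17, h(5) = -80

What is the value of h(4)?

From h(1) = -8 and h(2) = -17: 1a + c = -8 and 4a + c = -17.
Subtracting: 3a = -9, so a = -3; then c = -8 − (-3)·1 = -5.
So h(n) = -3n² − 5, and h(4) = -53.

-53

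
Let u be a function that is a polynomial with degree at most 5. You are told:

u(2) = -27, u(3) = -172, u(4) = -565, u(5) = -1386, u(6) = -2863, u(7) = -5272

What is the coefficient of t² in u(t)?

Write u(t) = at^5 + bt^4 + ct³ + dt² + et + p; the 6 given values yield a linear system in the 6 coefficients.
Solving, the leading coefficient vanishes, and u(t) = -2t^4 - 2t³ + 4t² + 3t - 1.
The coefficient of t² is 4.

4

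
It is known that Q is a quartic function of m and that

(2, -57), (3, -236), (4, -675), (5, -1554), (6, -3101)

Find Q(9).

Write Q(m) = am^4 + bm³ + cm² + dm + e; the 5 given values yield a linear system in the 5 coefficients.
Solving, Q(m) = -2m^4 - 2m³ - 2m² - m + 1.
Then Q(9) = -14750.

-14750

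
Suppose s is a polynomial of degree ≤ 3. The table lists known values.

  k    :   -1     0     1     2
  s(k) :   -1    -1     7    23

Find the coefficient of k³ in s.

First differences: 0, 8, 16. Second differences: 8, 8.
Level-2 differences are constant, so s has degree 2.
Fitting a degree-2 polynomial gives s(k) = 4k² + 4k - 1.
The coefficient of k³ is 0.

0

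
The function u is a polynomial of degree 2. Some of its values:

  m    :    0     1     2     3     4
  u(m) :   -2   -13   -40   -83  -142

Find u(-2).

-28

First differences: -11, -27, -43, -59. Second differences: -16, -16, -16.
Level-2 differences are constant, so u has degree 2.
Fitting a degree-2 polynomial gives u(m) = -8m² - 3m - 2.
Then u(-2) = -28.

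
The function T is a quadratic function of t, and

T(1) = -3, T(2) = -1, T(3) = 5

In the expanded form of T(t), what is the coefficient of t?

-4

Write T(t) = at² + bt + c; the 3 given values yield a linear system in the 3 coefficients.
Solving, T(t) = 2t² - 4t - 1.
The coefficient of t is -4.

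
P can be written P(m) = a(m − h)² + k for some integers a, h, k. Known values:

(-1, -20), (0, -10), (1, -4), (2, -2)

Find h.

2

First differences 10, 6, 2; second difference -4 = 2a, so a = -2.
Expanding, the m-coefficient is −2ah = 4h; matching it to the data gives h = 2, and then k = -2.
So P(m) = -2(m − 2)² − 2.
Hence h = 2.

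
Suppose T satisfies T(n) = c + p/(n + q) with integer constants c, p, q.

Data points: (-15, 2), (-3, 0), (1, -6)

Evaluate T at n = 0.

-3

(T(n) − c)(n + q) = p for each data point; the three points give a linear system in c and q, then p follows.
Solving: c = 3, q = -3, p = 18, so T(n) = 3 + 18/(n − 3).
Then T(0) = 3 + 18/(-3) = -3.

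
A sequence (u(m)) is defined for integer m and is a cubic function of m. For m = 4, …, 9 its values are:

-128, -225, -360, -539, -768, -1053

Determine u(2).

-24

Write u(m) = am³ + bm² + cm + d; the 6 given values yield a linear system in the 4 coefficients.
Solving, u(m) = -m³ - 4m².
Then u(2) = -24.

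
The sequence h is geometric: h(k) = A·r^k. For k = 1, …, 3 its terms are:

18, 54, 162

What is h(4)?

486

Consecutive ratio: 54/18 = 3, and 162/54 = 3, so r = 3.
Then A·3^1 = 18 gives A = 6, and h(k) = 6·3^k.
h(4) = 6·3^4 = 486.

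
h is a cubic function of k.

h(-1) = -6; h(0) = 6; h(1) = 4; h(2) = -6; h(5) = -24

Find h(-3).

Write h(k) = ak³ + bk² + ck + d; the 5 given values yield a linear system in the 4 coefficients.
Solving, h(k) = k³ - 7k² + 4k + 6.
Then h(-3) = -96.

-96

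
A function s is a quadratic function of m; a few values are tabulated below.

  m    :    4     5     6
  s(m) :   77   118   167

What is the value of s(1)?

Write s(m) = am² + bm + c; the 3 given values yield a linear system in the 3 coefficients.
Solving, s(m) = 4m² + 5m - 7.
Then s(1) = 2.

2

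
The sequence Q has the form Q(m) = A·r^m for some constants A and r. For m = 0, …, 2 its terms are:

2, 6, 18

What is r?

Consecutive ratio: 6/2 = 3, and 18/6 = 3, so r = 3.
Then A·3^0 = 2 gives A = 2, and Q(m) = 2·3^m.

3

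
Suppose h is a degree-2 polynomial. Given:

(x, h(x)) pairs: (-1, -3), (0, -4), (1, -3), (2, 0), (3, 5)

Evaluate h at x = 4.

12

First differences: -1, 1, 3, 5. Second differences: 2, 2, 2.
Level-2 differences are constant, so h has degree 2.
Fitting a degree-2 polynomial gives h(x) = x² - 4.
Then h(4) = 12.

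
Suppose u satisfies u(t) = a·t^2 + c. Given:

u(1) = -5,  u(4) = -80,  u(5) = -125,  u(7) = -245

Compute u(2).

-20

From u(1) = -5 and u(4) = -80: 1a + c = -5 and 16a + c = -80.
Subtracting: 15a = -75, so a = -5; then c = -5 − (-5)·1 = 0.
So u(t) = -5t² + 0, and u(2) = -20.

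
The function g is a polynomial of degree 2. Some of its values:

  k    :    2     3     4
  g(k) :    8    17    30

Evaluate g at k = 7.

Write g(k) = ak² + bk + c; the 3 given values yield a linear system in the 3 coefficients.
Solving, g(k) = 2k² - k + 2.
Then g(7) = 93.

93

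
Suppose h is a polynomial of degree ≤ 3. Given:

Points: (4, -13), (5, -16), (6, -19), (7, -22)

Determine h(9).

-28

First differences: -3, -3, -3.
Level-1 differences are constant, so h has degree 1.
Fitting a degree-1 polynomial gives h(k) = -3k - 1.
Then h(9) = -28.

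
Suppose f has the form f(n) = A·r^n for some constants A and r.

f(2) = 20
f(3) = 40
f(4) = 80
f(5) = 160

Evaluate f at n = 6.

320

Consecutive ratio: 40/20 = 2, and 80/40 = 2, so r = 2.
Then A·2^2 = 20 gives A = 5, and f(n) = 5·2^n.
f(6) = 5·2^6 = 320.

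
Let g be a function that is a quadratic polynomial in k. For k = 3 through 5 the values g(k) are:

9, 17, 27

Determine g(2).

3

Write g(k) = ak² + bk + c; the 3 given values yield a linear system in the 3 coefficients.
Solving, g(k) = k² + k - 3.
Then g(2) = 3.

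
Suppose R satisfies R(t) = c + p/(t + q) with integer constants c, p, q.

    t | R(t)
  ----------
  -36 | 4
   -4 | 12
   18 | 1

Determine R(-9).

(R(t) − c)(t + q) = p for each data point; the three points give a linear system in c and q, then p follows.
Solving: c = 3, q = 0, p = -36, so R(t) = 3 − 36/(t + 0).
Then R(-9) = 3 − 36/(-9) = 7.

7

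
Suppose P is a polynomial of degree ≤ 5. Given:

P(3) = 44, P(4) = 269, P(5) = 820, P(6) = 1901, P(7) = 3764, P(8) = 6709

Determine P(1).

-4

Write P(m) = am^5 + bm^4 + cm³ + dm² + em + p; the 6 given values yield a linear system in the 6 coefficients.
Solving, the leading coefficient vanishes, and P(m) = 2m^4 - 2m³ - 7m² - 2m + 5.
Then P(1) = -4.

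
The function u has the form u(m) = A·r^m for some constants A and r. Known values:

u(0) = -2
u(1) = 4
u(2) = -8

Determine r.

-2

Consecutive ratio: 4/(-2) = -2, and -8/4 = -2, so r = -2.
Then A·(-2)^0 = -2 gives A = -2, and u(m) = -2·(-2)^m.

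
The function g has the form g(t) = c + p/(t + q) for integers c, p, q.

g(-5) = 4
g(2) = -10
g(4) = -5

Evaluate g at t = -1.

(g(t) − c)(t + q) = p for each data point; the three points give a linear system in c and q, then p follows.
Solving: c = 0, q = 0, p = -20, so g(t) = -20/(t + 0).
Then g(-1) = 0 − 20/(-1) = 20.

20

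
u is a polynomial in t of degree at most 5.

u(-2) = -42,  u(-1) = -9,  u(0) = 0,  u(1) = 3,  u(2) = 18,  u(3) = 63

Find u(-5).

-465

First differences: 33, 9, 3, 15, 45. Second differences: -24, -6, 12, 30. Third differences: 18, 18, 18.
Level-3 differences are constant, so u has degree 3.
Fitting a degree-3 polynomial gives u(t) = 3t³ - 3t² + 3t.
Then u(-5) = -465.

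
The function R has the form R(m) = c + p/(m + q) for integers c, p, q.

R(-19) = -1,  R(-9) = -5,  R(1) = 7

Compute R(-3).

(R(m) − c)(m + q) = p for each data point; the three points give a linear system in c and q, then p follows.
Solving: c = 1, q = 4, p = 30, so R(m) = 1 + 30/(m + 4).
Then R(-3) = 1 + 30/1 = 31.

31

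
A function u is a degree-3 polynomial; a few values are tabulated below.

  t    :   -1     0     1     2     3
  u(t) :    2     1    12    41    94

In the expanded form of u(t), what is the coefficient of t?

First differences: -1, 11, 29, 53. Second differences: 12, 18, 24. Third differences: 6, 6.
Level-3 differences are constant, so u has degree 3.
Fitting a degree-3 polynomial gives u(t) = t³ + 6t² + 4t + 1.
The coefficient of t is 4.

4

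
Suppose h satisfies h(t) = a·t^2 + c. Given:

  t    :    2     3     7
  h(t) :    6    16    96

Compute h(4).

From h(2) = 6 and h(3) = 16: 4a + c = 6 and 9a + c = 16.
Subtracting: 5a = 10, so a = 2; then c = 6 − 2·4 = -2.
So h(t) = 2t² − 2, and h(4) = 30.

30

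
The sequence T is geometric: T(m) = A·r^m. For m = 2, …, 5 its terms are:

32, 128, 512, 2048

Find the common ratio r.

4

Consecutive ratio: 128/32 = 4, and 512/128 = 4, so r = 4.
Then A·4^2 = 32 gives A = 2, and T(m) = 2·4^m.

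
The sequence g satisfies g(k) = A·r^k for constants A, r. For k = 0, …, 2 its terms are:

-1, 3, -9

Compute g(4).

-81

Consecutive ratio: 3/(-1) = -3, and -9/3 = -3, so r = -3.
Then A·(-3)^0 = -1 gives A = -1, and g(k) = -1·(-3)^k.
g(4) = -1·(-3)^4 = -81.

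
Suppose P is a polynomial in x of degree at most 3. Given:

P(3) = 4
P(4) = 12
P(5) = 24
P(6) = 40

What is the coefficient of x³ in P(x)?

First differences: 8, 12, 16. Second differences: 4, 4.
Level-2 differences are constant, so P has degree 2.
Fitting a degree-2 polynomial gives P(x) = 2x² - 6x + 4.
The coefficient of x³ is 0.

0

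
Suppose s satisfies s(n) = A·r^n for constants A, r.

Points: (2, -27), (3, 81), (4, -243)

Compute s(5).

729

Consecutive ratio: 81/(-27) = -3, and -243/81 = -3, so r = -3.
Then A·(-3)^2 = -27 gives A = -3, and s(n) = -3·(-3)^n.
s(5) = -3·(-3)^5 = 729.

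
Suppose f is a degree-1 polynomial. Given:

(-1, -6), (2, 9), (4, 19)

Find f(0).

Write f(x) = ax + b; the 3 given values yield a linear system in the 2 coefficients.
Solving, f(x) = 5x - 1.
Then f(0) = -1.

-1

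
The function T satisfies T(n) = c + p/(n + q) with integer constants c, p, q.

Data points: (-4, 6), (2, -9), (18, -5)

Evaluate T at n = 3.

-8

(T(n) − c)(n + q) = p for each data point; the three points give a linear system in c and q, then p follows.
Solving: c = -4, q = 2, p = -20, so T(n) = -4 − 20/(n + 2).
Then T(3) = -4 − 20/5 = -8.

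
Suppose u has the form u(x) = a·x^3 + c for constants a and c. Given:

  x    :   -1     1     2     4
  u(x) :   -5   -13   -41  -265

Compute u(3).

From u(-1) = -5 and u(1) = -13: -1a + c = -5 and 1a + c = -13.
Subtracting: 2a = -8, so a = -4; then c = -5 − (-4)·(-1) = -9.
So u(x) = -4x³ − 9, and u(3) = -117.

-117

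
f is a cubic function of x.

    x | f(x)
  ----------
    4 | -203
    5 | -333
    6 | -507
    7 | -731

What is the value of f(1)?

-17

Write f(x) = ax³ + bx² + cx + d; the 4 given values yield a linear system in the 4 coefficients.
Solving, f(x) = -x³ - 7x² - 6x - 3.
Then f(1) = -17.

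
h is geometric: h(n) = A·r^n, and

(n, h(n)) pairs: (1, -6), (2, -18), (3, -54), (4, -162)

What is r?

Consecutive ratio: -18/(-6) = 3, and -54/(-18) = 3, so r = 3.
Then A·3^1 = -6 gives A = -2, and h(n) = -2·3^n.

3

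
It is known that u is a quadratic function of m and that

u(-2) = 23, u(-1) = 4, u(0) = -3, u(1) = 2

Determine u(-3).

54

First differences: -19, -7, 5. Second differences: 12, 12.
Level-2 differences are constant, so u has degree 2.
Fitting a degree-2 polynomial gives u(m) = 6m² - m - 3.
Then u(-3) = 54.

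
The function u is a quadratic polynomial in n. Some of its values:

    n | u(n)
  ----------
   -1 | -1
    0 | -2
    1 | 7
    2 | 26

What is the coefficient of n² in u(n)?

First differences: -1, 9, 19. Second differences: 10, 10.
Level-2 differences are constant, so u has degree 2.
Fitting a degree-2 polynomial gives u(n) = 5n² + 4n - 2.
The coefficient of n² is 5.

5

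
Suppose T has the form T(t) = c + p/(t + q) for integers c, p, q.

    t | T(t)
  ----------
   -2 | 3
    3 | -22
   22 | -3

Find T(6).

-7

(T(t) − c)(t + q) = p for each data point; the three points give a linear system in c and q, then p follows.
Solving: c = -2, q = -2, p = -20, so T(t) = -2 − 20/(t − 2).
Then T(6) = -2 − 20/4 = -7.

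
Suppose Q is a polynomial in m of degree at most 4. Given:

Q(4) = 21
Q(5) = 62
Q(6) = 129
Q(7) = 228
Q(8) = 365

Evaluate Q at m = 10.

First differences: 41, 67, 99, 137. Second differences: 26, 32, 38. Third differences: 6, 6.
Level-3 differences are constant, so Q has degree 3.
Fitting a degree-3 polynomial gives Q(m) = m³ - 2m² - 2m - 3.
Then Q(10) = 777.

777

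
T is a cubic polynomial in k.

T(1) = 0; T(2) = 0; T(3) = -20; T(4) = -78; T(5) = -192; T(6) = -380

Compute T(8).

First differences: 0, -20, -58, -114, -188. Second differences: -20, -38, -56, -74. Third differences: -18, -18, -18.
Level-3 differences are constant, so T has degree 3.
Fitting a degree-3 polynomial gives T(k) = -3k³ + 8k² - 3k - 2.
Then T(8) = -1050.

-1050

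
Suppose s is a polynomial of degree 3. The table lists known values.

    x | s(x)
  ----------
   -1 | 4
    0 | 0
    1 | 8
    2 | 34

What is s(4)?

Write s(x) = ax³ + bx² + cx + d; the 4 given values yield a linear system in the 4 coefficients.
Solving, s(x) = x³ + 6x² + x.
Then s(4) = 164.

164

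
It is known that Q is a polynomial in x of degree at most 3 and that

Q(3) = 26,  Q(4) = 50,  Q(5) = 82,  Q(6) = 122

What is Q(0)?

2

Write Q(x) = ax³ + bx² + cx + d; the 4 given values yield a linear system in the 4 coefficients.
Solving, the leading coefficient vanishes, and Q(x) = 4x² - 4x + 2.
Then Q(0) = 2.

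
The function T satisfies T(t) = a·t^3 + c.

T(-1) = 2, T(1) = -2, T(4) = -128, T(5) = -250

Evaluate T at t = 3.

-54

From T(-1) = 2 and T(1) = -2: -1a + c = 2 and 1a + c = -2.
Subtracting: 2a = -4, so a = -2; then c = 2 − (-2)·(-1) = 0.
So T(t) = -2t³ + 0, and T(3) = -54.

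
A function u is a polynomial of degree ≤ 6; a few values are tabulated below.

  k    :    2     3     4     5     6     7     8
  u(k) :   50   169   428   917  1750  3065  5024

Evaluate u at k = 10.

Write u(k) = ak^6 + bk^5 + ck^4 + dk³ + ek² + pk + q; the 7 given values yield a linear system in the 7 coefficients.
Solving, the top 2 coefficients vanish, and u(k) = k^4 + k³ + 6k² + 5k - 8.
Then u(10) = 11642.

11642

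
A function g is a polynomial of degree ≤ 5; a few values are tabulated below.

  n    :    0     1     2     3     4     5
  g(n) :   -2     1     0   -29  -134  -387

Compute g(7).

First differences: 3, -1, -29, -105, -253. Second differences: -4, -28, -76, -148. Third differences: -24, -48, -72. Fourth differences: -24, -24.
Level-4 differences are constant, so g has degree 4.
Fitting a degree-4 polynomial gives g(n) = -n^4 + 2n³ - n² + 3n - 2.
Then g(7) = -1745.

-1745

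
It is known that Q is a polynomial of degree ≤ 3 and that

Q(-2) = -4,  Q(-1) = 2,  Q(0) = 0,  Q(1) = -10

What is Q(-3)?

First differences: 6, -2, -10. Second differences: -8, -8.
Level-2 differences are constant, so Q has degree 2.
Fitting a degree-2 polynomial gives Q(t) = -4t² - 6t.
Then Q(-3) = -18.

-18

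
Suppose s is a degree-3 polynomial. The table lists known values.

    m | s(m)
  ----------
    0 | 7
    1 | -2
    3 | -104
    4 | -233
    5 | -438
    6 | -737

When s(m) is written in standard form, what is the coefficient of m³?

Write s(m) = am³ + bm² + cm + d; the 6 given values yield a linear system in the 4 coefficients.
Solving, s(m) = -3m³ - 2m² - 4m + 7.
The coefficient of m³ is -3.

-3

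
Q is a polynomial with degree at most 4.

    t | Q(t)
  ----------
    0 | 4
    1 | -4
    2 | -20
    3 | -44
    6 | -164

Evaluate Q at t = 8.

-284

Write Q(t) = at^4 + bt³ + ct² + dt + e; the 5 given values yield a linear system in the 5 coefficients.
Solving, the top 2 coefficients vanish, and Q(t) = -4t² - 4t + 4.
Then Q(8) = -284.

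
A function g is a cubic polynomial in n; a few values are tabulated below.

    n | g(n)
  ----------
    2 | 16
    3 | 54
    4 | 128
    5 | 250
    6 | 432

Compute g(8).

1024

First differences: 38, 74, 122, 182. Second differences: 36, 48, 60. Third differences: 12, 12.
Level-3 differences are constant, so g has degree 3.
Fitting a degree-3 polynomial gives g(n) = 2n³.
Then g(8) = 1024.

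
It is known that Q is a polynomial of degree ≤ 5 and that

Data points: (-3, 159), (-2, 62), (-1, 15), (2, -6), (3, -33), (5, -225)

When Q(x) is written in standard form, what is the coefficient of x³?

-3

Write Q(x) = ax^5 + bx^4 + cx³ + dx² + ex + p; the 6 given values yield a linear system in the 6 coefficients.
Solving, the top 2 coefficients vanish, and Q(x) = -3x³ + 7x² - 5x.
The coefficient of x³ is -3.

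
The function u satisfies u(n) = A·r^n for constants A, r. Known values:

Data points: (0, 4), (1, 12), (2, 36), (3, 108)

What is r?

Consecutive ratio: 12/4 = 3, and 36/12 = 3, so r = 3.
Then A·3^0 = 4 gives A = 4, and u(n) = 4·3^n.

3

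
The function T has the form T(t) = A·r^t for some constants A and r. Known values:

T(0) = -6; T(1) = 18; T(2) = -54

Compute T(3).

Consecutive ratio: 18/(-6) = -3, and -54/18 = -3, so r = -3.
Then A·(-3)^0 = -6 gives A = -6, and T(t) = -6·(-3)^t.
T(3) = -6·(-3)^3 = 162.

162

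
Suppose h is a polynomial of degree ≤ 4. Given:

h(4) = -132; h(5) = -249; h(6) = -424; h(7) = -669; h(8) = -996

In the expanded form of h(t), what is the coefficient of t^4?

0

First differences: -117, -175, -245, -327. Second differences: -58, -70, -82. Third differences: -12, -12.
Level-3 differences are constant, so h has degree 3.
Fitting a degree-3 polynomial gives h(t) = -2t³ + t² - 4t - 4.
The coefficient of t^4 is 0.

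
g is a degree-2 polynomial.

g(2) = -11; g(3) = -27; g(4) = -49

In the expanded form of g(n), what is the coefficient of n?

Write g(n) = an² + bn + c; the 3 given values yield a linear system in the 3 coefficients.
Solving, g(n) = -3n² - n + 3.
The coefficient of n is -1.

-1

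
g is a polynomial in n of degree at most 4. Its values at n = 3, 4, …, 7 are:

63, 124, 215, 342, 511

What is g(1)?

First differences: 61, 91, 127, 169. Second differences: 30, 36, 42. Third differences: 6, 6.
Level-3 differences are constant, so g has degree 3.
Fitting a degree-3 polynomial gives g(n) = n³ + 3n² + 3n.
Then g(1) = 7.

7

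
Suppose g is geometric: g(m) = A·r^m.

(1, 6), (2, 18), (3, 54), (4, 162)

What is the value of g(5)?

486

Consecutive ratio: 18/6 = 3, and 54/18 = 3, so r = 3.
Then A·3^1 = 6 gives A = 2, and g(m) = 2·3^m.
g(5) = 2·3^5 = 486.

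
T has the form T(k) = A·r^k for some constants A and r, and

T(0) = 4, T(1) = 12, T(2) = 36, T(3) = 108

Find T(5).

Consecutive ratio: 12/4 = 3, and 36/12 = 3, so r = 3.
Then A·3^0 = 4 gives A = 4, and T(k) = 4·3^k.
T(5) = 4·3^5 = 972.

972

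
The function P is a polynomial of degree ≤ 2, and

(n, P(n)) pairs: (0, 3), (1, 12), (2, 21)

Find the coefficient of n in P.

9

First differences: 9, 9.
Level-1 differences are constant, so P has degree 1.
Fitting a degree-1 polynomial gives P(n) = 9n + 3.
The coefficient of n is 9.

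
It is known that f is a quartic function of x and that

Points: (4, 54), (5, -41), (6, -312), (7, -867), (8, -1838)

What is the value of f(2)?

Write f(x) = ax^4 + bx³ + cx² + dx + e; the 5 given values yield a linear system in the 5 coefficients.
Solving, f(x) = -x^4 + 4x³ + 3x² + 3x - 6.
Then f(2) = 28.

28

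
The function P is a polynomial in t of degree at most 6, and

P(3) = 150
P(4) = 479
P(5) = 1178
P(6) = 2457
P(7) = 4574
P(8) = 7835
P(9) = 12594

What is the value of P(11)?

First differences: 329, 699, 1279, 2117, 3261, 4759. Second differences: 370, 580, 838, 1144, 1498. Third differences: 210, 258, 306, 354. Fourth differences: 48, 48, 48.
Level-4 differences are constant, so P has degree 4.
Fitting a degree-4 polynomial gives P(t) = 2t^4 - t³ + 3t² - 5t + 3.
Then P(11) = 28262.

28262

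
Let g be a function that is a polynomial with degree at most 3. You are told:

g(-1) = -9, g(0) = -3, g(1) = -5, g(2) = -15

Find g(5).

-93

Write g(x) = ax³ + bx² + cx + d; the 4 given values yield a linear system in the 4 coefficients.
Solving, the leading coefficient vanishes, and g(x) = -4x² + 2x - 3.
Then g(5) = -93.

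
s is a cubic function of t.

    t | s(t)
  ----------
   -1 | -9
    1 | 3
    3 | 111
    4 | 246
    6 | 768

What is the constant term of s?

-6

Write s(t) = at³ + bt² + ct + d; the 5 given values yield a linear system in the 4 coefficients.
Solving, s(t) = 3t³ + 3t² + 3t - 6.
The constant term is s(0) = -6.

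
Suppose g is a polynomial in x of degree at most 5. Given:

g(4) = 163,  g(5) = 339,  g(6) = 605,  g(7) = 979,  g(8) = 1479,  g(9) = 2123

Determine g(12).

5099

First differences: 176, 266, 374, 500, 644. Second differences: 90, 108, 126, 144. Third differences: 18, 18, 18.
Level-3 differences are constant, so g has degree 3.
Fitting a degree-3 polynomial gives g(x) = 3x³ - 7x - 1.
Then g(12) = 5099.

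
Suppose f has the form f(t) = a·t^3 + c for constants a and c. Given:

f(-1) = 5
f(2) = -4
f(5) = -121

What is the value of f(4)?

From f(-1) = 5 and f(2) = -4: -1a + c = 5 and 8a + c = -4.
Subtracting: 9a = -9, so a = -1; then c = 5 − (-1)·(-1) = 4.
So f(t) = -1t³ + 4, and f(4) = -60.

-60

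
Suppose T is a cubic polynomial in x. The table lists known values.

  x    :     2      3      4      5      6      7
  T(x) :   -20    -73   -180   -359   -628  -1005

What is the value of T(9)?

-2155

Write T(x) = ax³ + bx² + cx + d; the 6 given values yield a linear system in the 4 coefficients.
Solving, T(x) = -3x³ + 4x - 4.
Then T(9) = -2155.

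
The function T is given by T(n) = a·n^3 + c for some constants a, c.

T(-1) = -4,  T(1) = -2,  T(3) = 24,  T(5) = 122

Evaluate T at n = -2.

From T(-1) = -4 and T(1) = -2: -1a + c = -4 and 1a + c = -2.
Subtracting: 2a = 2, so a = 1; then c = -4 − 1·(-1) = -3.
So T(n) = 1n³ − 3, and T(-2) = -11.

-11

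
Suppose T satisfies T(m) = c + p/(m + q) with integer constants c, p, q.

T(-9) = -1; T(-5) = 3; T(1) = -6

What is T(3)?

-5

(T(m) − c)(m + q) = p for each data point; the three points give a linear system in c and q, then p follows.
Solving: c = -3, q = 3, p = -12, so T(m) = -3 − 12/(m + 3).
Then T(3) = -3 − 12/6 = -5.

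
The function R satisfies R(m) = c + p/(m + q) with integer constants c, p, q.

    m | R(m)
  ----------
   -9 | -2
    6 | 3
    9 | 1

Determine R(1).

(R(m) − c)(m + q) = p for each data point; the three points give a linear system in c and q, then p follows.
Solving: c = -1, q = -3, p = 12, so R(m) = -1 + 12/(m − 3).
Then R(1) = -1 + 12/(-2) = -7.

-7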